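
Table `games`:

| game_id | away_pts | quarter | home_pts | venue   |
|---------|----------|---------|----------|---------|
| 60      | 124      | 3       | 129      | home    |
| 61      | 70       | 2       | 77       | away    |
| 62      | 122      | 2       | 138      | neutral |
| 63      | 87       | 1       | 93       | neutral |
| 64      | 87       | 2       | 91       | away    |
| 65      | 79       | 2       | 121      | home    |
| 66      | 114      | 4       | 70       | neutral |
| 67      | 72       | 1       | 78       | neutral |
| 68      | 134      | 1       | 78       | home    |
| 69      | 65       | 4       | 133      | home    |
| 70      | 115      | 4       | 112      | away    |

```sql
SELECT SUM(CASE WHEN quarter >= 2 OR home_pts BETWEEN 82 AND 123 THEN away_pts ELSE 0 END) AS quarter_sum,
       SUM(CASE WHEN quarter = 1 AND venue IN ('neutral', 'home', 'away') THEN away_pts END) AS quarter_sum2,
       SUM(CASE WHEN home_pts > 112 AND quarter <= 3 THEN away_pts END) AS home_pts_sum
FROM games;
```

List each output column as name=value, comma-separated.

quarter_sum=863, quarter_sum2=293, home_pts_sum=325

[quarter_sum: quarter >= 2 OR home_pts BETWEEN 82 AND 123]
game_id=60: ✓ → 124
game_id=61: ✓ → 70
game_id=62: ✓ → 122
game_id=63: ✓ → 87
game_id=64: ✓ → 87
game_id=65: ✓ → 79
game_id=66: ✓ → 114
game_id=67: ✗
game_id=68: ✗
game_id=69: ✓ → 65
game_id=70: ✓ → 115
quarter_sum = 124 + 70 + 122 + 87 + 87 + 79 + 114 + 65 + 115 = 863
—
[quarter_sum2: quarter = 1 AND venue IN ('neutral', 'home', 'away')]
game_id=60: ✗
game_id=61: ✗
game_id=62: ✗
game_id=63: ✓ → 87
game_id=64: ✗
game_id=65: ✗
game_id=66: ✗
game_id=67: ✓ → 72
game_id=68: ✓ → 134
game_id=69: ✗
game_id=70: ✗
quarter_sum2 = 87 + 72 + 134 = 293
—
[home_pts_sum: home_pts > 112 AND quarter <= 3]
game_id=60: ✓ → 124
game_id=61: ✗
game_id=62: ✓ → 122
game_id=63: ✗
game_id=64: ✗
game_id=65: ✓ → 79
game_id=66: ✗
game_id=67: ✗
game_id=68: ✗
game_id=69: ✗
game_id=70: ✗
home_pts_sum = 124 + 122 + 79 = 325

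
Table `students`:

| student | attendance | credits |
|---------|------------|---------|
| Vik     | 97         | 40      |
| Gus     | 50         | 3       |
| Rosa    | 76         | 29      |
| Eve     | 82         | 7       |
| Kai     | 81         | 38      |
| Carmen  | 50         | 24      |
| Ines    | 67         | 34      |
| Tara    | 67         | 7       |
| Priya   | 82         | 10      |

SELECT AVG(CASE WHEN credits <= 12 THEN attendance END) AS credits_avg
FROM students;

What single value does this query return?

student=Vik: ✗
student=Gus: ✓ → 50
student=Rosa: ✗
student=Eve: ✓ → 82
student=Kai: ✗
student=Carmen: ✗
student=Ines: ✗
student=Tara: ✓ → 67
student=Priya: ✓ → 82
credits_avg = (50 + 82 + 67 + 82) / 4 = 70.25

70.25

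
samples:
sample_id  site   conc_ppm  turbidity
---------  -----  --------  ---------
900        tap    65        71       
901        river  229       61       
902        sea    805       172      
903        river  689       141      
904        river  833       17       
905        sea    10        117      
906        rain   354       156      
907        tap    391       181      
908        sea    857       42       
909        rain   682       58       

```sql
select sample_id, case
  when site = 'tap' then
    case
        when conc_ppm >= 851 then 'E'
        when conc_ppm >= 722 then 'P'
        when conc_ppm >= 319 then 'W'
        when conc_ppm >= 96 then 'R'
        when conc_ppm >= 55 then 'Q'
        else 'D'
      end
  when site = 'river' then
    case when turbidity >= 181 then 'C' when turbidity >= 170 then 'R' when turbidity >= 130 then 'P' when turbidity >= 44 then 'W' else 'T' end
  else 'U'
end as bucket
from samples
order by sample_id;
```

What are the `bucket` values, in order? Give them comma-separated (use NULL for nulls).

sample_id=900: site='tap' → inner[conc_ppm >= 55] → Q
sample_id=901: site='river' → inner[turbidity >= 44] → W
sample_id=902: site='sea' → outer ELSE → U
sample_id=903: site='river' → inner[turbidity >= 130] → P
sample_id=904: site='river' → inner[ELSE] → T
sample_id=905: site='sea' → outer ELSE → U
sample_id=906: site='rain' → outer ELSE → U
sample_id=907: site='tap' → inner[conc_ppm >= 319] → W
sample_id=908: site='sea' → outer ELSE → U
sample_id=909: site='rain' → outer ELSE → U

Q, W, U, P, T, U, U, W, U, U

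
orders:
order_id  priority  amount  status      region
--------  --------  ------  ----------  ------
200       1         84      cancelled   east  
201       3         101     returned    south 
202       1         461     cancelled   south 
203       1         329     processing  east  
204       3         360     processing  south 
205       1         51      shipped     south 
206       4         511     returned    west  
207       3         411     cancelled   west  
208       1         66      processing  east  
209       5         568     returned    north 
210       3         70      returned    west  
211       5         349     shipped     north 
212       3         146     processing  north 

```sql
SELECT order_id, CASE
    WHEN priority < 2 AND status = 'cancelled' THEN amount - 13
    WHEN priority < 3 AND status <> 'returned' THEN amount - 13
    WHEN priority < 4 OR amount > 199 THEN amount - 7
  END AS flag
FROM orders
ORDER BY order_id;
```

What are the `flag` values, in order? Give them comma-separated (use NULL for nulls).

order_id=200: priority < 2 AND status = 'cancelled' → 71
order_id=201: priority < 4 OR amount > 199 → 94
order_id=202: priority < 2 AND status = 'cancelled' → 448
order_id=203: priority < 3 AND status <> 'returned' → 316
order_id=204: priority < 4 OR amount > 199 → 353
order_id=205: priority < 3 AND status <> 'returned' → 38
order_id=206: priority < 4 OR amount > 199 → 504
order_id=207: priority < 4 OR amount > 199 → 404
order_id=208: priority < 3 AND status <> 'returned' → 53
order_id=209: priority < 4 OR amount > 199 → 561
order_id=210: priority < 4 OR amount > 199 → 63
order_id=211: priority < 4 OR amount > 199 → 342
order_id=212: priority < 4 OR amount > 199 → 139

71, 94, 448, 316, 353, 38, 504, 404, 53, 561, 63, 342, 139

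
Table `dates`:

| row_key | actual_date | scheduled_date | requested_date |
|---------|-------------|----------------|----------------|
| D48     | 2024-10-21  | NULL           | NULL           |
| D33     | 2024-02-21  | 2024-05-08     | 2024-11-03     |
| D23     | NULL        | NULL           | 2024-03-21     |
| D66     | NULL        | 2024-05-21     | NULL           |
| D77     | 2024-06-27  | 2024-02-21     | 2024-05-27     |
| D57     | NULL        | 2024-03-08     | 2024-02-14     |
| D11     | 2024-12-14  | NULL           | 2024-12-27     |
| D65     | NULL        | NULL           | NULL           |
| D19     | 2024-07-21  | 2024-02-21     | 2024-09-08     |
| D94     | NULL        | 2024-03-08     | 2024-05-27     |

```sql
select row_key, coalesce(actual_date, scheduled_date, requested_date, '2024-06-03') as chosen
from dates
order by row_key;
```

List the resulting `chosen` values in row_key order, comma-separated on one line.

row_key=D11: actual_date=2024-12-14 → 2024-12-14
row_key=D19: actual_date=2024-07-21 → 2024-07-21
row_key=D23: actual_date=NULL, scheduled_date=NULL, requested_date=2024-03-21 → 2024-03-21
row_key=D33: actual_date=2024-02-21 → 2024-02-21
row_key=D48: actual_date=2024-10-21 → 2024-10-21
row_key=D57: actual_date=NULL, scheduled_date=2024-03-08 → 2024-03-08
row_key=D65: actual_date=NULL, scheduled_date=NULL, requested_date=NULL, → literal 2024-06-03 → 2024-06-03
row_key=D66: actual_date=NULL, scheduled_date=2024-05-21 → 2024-05-21
row_key=D77: actual_date=2024-06-27 → 2024-06-27
row_key=D94: actual_date=NULL, scheduled_date=2024-03-08 → 2024-03-08

2024-12-14, 2024-07-21, 2024-03-21, 2024-02-21, 2024-10-21, 2024-03-08, 2024-06-03, 2024-05-21, 2024-06-27, 2024-03-08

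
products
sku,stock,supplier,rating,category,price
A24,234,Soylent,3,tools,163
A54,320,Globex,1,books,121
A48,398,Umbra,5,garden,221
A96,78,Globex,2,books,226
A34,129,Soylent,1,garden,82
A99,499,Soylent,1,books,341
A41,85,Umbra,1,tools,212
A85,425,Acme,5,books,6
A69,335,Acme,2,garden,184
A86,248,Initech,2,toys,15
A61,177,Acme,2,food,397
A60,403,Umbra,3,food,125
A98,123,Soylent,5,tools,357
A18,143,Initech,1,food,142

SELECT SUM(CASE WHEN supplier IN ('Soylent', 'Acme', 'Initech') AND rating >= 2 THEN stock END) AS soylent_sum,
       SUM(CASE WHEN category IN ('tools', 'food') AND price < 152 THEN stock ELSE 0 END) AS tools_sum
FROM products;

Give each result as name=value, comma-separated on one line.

soylent_sum=1542, tools_sum=546

[soylent_sum: supplier IN ('Soylent', 'Acme', 'Initech') AND rating >= 2]
sku=A24: ✓ → 234
sku=A54: ✗
sku=A48: ✗
sku=A96: ✗
sku=A34: ✗
sku=A99: ✗
sku=A41: ✗
sku=A85: ✓ → 425
sku=A69: ✓ → 335
sku=A86: ✓ → 248
sku=A61: ✓ → 177
sku=A60: ✗
sku=A98: ✓ → 123
sku=A18: ✗
soylent_sum = 234 + 425 + 335 + 248 + 177 + 123 = 1542
—
[tools_sum: category IN ('tools', 'food') AND price < 152]
sku=A24: ✗
sku=A54: ✗
sku=A48: ✗
sku=A96: ✗
sku=A34: ✗
sku=A99: ✗
sku=A41: ✗
sku=A85: ✗
sku=A69: ✗
sku=A86: ✗
sku=A61: ✗
sku=A60: ✓ → 403
sku=A98: ✗
sku=A18: ✓ → 143
tools_sum = 403 + 143 = 546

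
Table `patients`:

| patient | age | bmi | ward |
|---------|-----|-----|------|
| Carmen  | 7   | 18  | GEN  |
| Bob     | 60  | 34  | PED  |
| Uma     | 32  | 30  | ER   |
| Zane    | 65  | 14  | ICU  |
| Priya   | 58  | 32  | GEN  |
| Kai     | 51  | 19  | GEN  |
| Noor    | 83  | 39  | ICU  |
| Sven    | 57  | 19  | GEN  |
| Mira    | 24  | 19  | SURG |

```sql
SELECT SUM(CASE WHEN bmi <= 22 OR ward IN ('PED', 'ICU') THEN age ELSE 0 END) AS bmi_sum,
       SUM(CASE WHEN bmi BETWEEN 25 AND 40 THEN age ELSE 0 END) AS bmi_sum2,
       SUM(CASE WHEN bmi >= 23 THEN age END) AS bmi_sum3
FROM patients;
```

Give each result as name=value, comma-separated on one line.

[bmi_sum: bmi <= 22 OR ward IN ('PED', 'ICU')]
patient=Carmen: ✓ → 7
patient=Bob: ✓ → 60
patient=Uma: ✗
patient=Zane: ✓ → 65
patient=Priya: ✗
patient=Kai: ✓ → 51
patient=Noor: ✓ → 83
patient=Sven: ✓ → 57
patient=Mira: ✓ → 24
bmi_sum = 7 + 60 + 65 + 51 + 83 + 57 + 24 = 347
—
[bmi_sum2: bmi BETWEEN 25 AND 40]
patient=Carmen: ✗
patient=Bob: ✓ → 60
patient=Uma: ✓ → 32
patient=Zane: ✗
patient=Priya: ✓ → 58
patient=Kai: ✗
patient=Noor: ✓ → 83
patient=Sven: ✗
patient=Mira: ✗
bmi_sum2 = 60 + 32 + 58 + 83 = 233
—
[bmi_sum3: bmi >= 23]
patient=Carmen: ✗
patient=Bob: ✓ → 60
patient=Uma: ✓ → 32
patient=Zane: ✗
patient=Priya: ✓ → 58
patient=Kai: ✗
patient=Noor: ✓ → 83
patient=Sven: ✗
patient=Mira: ✗
bmi_sum3 = 60 + 32 + 58 + 83 = 233

bmi_sum=347, bmi_sum2=233, bmi_sum3=233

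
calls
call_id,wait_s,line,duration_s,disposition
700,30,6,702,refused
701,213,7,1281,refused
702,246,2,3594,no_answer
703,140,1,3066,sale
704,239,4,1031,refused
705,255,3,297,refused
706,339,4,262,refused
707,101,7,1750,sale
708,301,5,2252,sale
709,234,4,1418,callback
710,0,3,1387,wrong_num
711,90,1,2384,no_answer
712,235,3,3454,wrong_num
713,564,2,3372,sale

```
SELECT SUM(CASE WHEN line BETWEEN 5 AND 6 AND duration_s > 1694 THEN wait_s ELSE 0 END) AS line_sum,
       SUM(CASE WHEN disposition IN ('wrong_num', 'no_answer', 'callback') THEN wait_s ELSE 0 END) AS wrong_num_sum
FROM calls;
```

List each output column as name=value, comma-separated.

[line_sum: line BETWEEN 5 AND 6 AND duration_s > 1694]
call_id=700: ✗
call_id=701: ✗
call_id=702: ✗
call_id=703: ✗
call_id=704: ✗
call_id=705: ✗
call_id=706: ✗
call_id=707: ✗
call_id=708: ✓ → 301
call_id=709: ✗
call_id=710: ✗
call_id=711: ✗
call_id=712: ✗
call_id=713: ✗
line_sum = 301
—
[wrong_num_sum: disposition IN ('wrong_num', 'no_answer', 'callback')]
call_id=700: ✗
call_id=701: ✗
call_id=702: ✓ → 246
call_id=703: ✗
call_id=704: ✗
call_id=705: ✗
call_id=706: ✗
call_id=707: ✗
call_id=708: ✗
call_id=709: ✓ → 234
call_id=710: ✓ → 0
call_id=711: ✓ → 90
call_id=712: ✓ → 235
call_id=713: ✗
wrong_num_sum = 246 + 234 + 90 + 235 = 805

line_sum=301, wrong_num_sum=805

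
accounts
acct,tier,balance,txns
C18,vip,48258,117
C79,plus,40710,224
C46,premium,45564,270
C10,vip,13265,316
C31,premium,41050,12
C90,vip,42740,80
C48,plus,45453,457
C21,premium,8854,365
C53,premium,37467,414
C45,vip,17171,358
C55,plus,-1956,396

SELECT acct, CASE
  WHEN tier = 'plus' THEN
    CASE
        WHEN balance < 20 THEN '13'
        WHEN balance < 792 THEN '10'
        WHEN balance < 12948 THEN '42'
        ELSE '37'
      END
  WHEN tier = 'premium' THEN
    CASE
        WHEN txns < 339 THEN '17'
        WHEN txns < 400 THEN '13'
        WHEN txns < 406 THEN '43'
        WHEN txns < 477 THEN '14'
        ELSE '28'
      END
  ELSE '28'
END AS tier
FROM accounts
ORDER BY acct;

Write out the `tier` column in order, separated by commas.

28, 28, 13, 17, 28, 17, 37, 14, 13, 37, 28

acct=C10: tier='vip' → outer ELSE → 28
acct=C18: tier='vip' → outer ELSE → 28
acct=C21: tier='premium' → inner[txns < 400] → 13
acct=C31: tier='premium' → inner[txns < 339] → 17
acct=C45: tier='vip' → outer ELSE → 28
acct=C46: tier='premium' → inner[txns < 339] → 17
acct=C48: tier='plus' → inner[ELSE] → 37
acct=C53: tier='premium' → inner[txns < 477] → 14
acct=C55: tier='plus' → inner[balance < 20] → 13
acct=C79: tier='plus' → inner[ELSE] → 37
acct=C90: tier='vip' → outer ELSE → 28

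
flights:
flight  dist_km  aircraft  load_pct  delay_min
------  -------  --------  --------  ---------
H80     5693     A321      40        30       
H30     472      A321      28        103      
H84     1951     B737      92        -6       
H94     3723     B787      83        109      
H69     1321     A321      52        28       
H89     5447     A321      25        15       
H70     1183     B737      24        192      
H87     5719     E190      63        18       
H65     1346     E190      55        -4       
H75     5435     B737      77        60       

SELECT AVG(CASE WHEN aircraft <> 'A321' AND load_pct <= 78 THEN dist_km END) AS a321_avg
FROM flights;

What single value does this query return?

flight=H80: ✗
flight=H30: ✗
flight=H84: ✗
flight=H94: ✗
flight=H69: ✗
flight=H89: ✗
flight=H70: ✓ → 1183
flight=H87: ✓ → 5719
flight=H65: ✓ → 1346
flight=H75: ✓ → 5435
a321_avg = (1183 + 5719 + 1346 + 5435) / 4 = 3420.75

3420.75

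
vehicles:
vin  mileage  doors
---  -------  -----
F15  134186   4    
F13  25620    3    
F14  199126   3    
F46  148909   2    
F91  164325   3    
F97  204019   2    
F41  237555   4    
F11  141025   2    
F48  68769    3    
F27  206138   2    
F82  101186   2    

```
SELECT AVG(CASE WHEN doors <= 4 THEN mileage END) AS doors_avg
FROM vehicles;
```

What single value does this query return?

148259.8181818182

vin=F15: ✓ → 134186
vin=F13: ✓ → 25620
vin=F14: ✓ → 199126
vin=F46: ✓ → 148909
vin=F91: ✓ → 164325
vin=F97: ✓ → 204019
vin=F41: ✓ → 237555
vin=F11: ✓ → 141025
vin=F48: ✓ → 68769
vin=F27: ✓ → 206138
vin=F82: ✓ → 101186
doors_avg = (134186 + 25620 + 199126 + 148909 + 164325 + 204019 + 237555 + 141025 + 68769 + 206138 + 101186) / 11 = 148259.8181818182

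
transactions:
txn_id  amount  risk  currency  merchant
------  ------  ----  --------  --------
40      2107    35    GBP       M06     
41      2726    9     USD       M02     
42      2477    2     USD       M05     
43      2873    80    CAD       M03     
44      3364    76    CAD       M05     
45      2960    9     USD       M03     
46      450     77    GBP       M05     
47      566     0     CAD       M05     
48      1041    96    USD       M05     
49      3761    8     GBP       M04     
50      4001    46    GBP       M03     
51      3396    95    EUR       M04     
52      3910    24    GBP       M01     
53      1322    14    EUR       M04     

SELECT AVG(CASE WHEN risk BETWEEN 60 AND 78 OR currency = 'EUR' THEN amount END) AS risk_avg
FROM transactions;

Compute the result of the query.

txn_id=40: ✗
txn_id=41: ✗
txn_id=42: ✗
txn_id=43: ✗
txn_id=44: ✓ → 3364
txn_id=45: ✗
txn_id=46: ✓ → 450
txn_id=47: ✗
txn_id=48: ✗
txn_id=49: ✗
txn_id=50: ✗
txn_id=51: ✓ → 3396
txn_id=52: ✗
txn_id=53: ✓ → 1322
risk_avg = (3364 + 450 + 3396 + 1322) / 4 = 2133

2133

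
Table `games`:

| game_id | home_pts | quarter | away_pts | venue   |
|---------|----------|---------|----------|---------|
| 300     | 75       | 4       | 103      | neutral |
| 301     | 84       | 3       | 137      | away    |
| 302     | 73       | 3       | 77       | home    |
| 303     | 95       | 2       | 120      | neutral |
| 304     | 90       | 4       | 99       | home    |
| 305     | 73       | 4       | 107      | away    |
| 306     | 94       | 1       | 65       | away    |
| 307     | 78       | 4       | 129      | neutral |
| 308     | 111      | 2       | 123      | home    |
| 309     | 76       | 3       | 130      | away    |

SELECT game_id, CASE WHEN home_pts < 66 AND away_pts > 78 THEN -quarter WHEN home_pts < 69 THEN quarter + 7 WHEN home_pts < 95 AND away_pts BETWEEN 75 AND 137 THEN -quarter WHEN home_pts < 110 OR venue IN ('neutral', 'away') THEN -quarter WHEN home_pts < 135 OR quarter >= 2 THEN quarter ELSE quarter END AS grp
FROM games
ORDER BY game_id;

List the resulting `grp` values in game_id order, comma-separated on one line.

game_id=300: home_pts < 95 AND away_pts BETWEEN 75 AND 137 → -4
game_id=301: home_pts < 95 AND away_pts BETWEEN 75 AND 137 → -3
game_id=302: home_pts < 95 AND away_pts BETWEEN 75 AND 137 → -3
game_id=303: home_pts < 110 OR venue IN ('neutral', 'away') → -2
game_id=304: home_pts < 95 AND away_pts BETWEEN 75 AND 137 → -4
game_id=305: home_pts < 95 AND away_pts BETWEEN 75 AND 137 → -4
game_id=306: home_pts < 110 OR venue IN ('neutral', 'away') → -1
game_id=307: home_pts < 95 AND away_pts BETWEEN 75 AND 137 → -4
game_id=308: home_pts < 135 OR quarter >= 2 → 2
game_id=309: home_pts < 95 AND away_pts BETWEEN 75 AND 137 → -3

-4, -3, -3, -2, -4, -4, -1, -4, 2, -3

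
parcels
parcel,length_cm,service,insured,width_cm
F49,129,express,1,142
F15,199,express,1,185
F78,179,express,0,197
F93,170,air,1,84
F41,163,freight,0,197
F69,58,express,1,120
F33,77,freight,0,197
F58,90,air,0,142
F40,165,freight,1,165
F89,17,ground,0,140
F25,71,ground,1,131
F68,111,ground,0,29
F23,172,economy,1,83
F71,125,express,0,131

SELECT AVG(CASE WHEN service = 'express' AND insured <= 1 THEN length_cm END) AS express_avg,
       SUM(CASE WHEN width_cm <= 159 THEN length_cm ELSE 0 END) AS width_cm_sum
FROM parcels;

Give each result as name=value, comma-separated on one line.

express_avg=138, width_cm_sum=943

[express_avg: service = 'express' AND insured <= 1]
parcel=F49: ✓ → 129
parcel=F15: ✓ → 199
parcel=F78: ✓ → 179
parcel=F93: ✗
parcel=F41: ✗
parcel=F69: ✓ → 58
parcel=F33: ✗
parcel=F58: ✗
parcel=F40: ✗
parcel=F89: ✗
parcel=F25: ✗
parcel=F68: ✗
parcel=F23: ✗
parcel=F71: ✓ → 125
express_avg = (129 + 199 + 179 + 58 + 125) / 5 = 138
—
[width_cm_sum: width_cm <= 159]
parcel=F49: ✓ → 129
parcel=F15: ✗
parcel=F78: ✗
parcel=F93: ✓ → 170
parcel=F41: ✗
parcel=F69: ✓ → 58
parcel=F33: ✗
parcel=F58: ✓ → 90
parcel=F40: ✗
parcel=F89: ✓ → 17
parcel=F25: ✓ → 71
parcel=F68: ✓ → 111
parcel=F23: ✓ → 172
parcel=F71: ✓ → 125
width_cm_sum = 129 + 170 + 58 + 90 + 17 + 71 + 111 + 172 + 125 = 943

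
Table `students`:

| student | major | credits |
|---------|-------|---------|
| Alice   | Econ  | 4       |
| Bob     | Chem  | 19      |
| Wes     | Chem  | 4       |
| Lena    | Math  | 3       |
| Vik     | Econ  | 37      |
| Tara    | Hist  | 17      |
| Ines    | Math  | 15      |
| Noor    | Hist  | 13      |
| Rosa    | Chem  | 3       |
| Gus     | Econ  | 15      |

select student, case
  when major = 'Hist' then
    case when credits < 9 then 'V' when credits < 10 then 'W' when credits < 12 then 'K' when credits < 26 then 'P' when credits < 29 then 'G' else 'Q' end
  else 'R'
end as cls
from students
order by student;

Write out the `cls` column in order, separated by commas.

R, R, R, R, R, P, R, P, R, R

student=Alice: major='Econ' → outer ELSE → R
student=Bob: major='Chem' → outer ELSE → R
student=Gus: major='Econ' → outer ELSE → R
student=Ines: major='Math' → outer ELSE → R
student=Lena: major='Math' → outer ELSE → R
student=Noor: major='Hist' → inner[credits < 26] → P
student=Rosa: major='Chem' → outer ELSE → R
student=Tara: major='Hist' → inner[credits < 26] → P
student=Vik: major='Econ' → outer ELSE → R
student=Wes: major='Chem' → outer ELSE → R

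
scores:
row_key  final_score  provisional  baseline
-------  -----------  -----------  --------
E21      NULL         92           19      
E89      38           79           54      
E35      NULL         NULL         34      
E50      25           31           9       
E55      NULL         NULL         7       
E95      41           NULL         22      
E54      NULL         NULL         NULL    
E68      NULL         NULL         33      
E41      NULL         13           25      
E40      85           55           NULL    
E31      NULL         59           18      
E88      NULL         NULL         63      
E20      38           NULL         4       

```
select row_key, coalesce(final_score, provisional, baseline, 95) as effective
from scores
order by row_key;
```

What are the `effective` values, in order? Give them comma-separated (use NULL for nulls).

row_key=E20: final_score=38 → 38
row_key=E21: final_score=NULL, provisional=92 → 92
row_key=E31: final_score=NULL, provisional=59 → 59
row_key=E35: final_score=NULL, provisional=NULL, baseline=34 → 34
row_key=E40: final_score=85 → 85
row_key=E41: final_score=NULL, provisional=13 → 13
row_key=E50: final_score=25 → 25
row_key=E54: final_score=NULL, provisional=NULL, baseline=NULL, → literal 95 → 95
row_key=E55: final_score=NULL, provisional=NULL, baseline=7 → 7
row_key=E68: final_score=NULL, provisional=NULL, baseline=33 → 33
row_key=E88: final_score=NULL, provisional=NULL, baseline=63 → 63
row_key=E89: final_score=38 → 38
row_key=E95: final_score=41 → 41

38, 92, 59, 34, 85, 13, 25, 95, 7, 33, 63, 38, 41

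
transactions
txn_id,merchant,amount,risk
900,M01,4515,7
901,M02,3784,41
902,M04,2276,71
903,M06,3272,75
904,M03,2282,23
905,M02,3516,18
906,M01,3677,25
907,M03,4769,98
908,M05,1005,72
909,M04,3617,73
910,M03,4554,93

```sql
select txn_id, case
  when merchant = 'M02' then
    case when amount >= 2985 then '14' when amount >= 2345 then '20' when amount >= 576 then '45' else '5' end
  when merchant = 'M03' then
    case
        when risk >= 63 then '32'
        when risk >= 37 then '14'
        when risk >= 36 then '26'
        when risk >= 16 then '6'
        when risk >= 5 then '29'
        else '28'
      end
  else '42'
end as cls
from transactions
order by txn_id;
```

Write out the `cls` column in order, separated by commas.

txn_id=900: merchant='M01' → outer ELSE → 42
txn_id=901: merchant='M02' → inner[amount >= 2985] → 14
txn_id=902: merchant='M04' → outer ELSE → 42
txn_id=903: merchant='M06' → outer ELSE → 42
txn_id=904: merchant='M03' → inner[risk >= 16] → 6
txn_id=905: merchant='M02' → inner[amount >= 2985] → 14
txn_id=906: merchant='M01' → outer ELSE → 42
txn_id=907: merchant='M03' → inner[risk >= 63] → 32
txn_id=908: merchant='M05' → outer ELSE → 42
txn_id=909: merchant='M04' → outer ELSE → 42
txn_id=910: merchant='M03' → inner[risk >= 63] → 32

42, 14, 42, 42, 6, 14, 42, 32, 42, 42, 32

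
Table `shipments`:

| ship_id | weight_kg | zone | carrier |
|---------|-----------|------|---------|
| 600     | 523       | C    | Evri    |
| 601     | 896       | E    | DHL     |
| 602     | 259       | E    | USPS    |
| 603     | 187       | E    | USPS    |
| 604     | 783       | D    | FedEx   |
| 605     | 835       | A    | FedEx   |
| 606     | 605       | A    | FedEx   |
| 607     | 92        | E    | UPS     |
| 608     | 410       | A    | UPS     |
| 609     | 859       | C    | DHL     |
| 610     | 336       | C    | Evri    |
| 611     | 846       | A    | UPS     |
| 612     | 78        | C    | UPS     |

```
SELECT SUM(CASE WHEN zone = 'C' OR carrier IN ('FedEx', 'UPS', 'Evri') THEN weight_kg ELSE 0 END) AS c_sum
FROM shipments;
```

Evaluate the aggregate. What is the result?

ship_id=600: ✓ → 523
ship_id=601: ✗
ship_id=602: ✗
ship_id=603: ✗
ship_id=604: ✓ → 783
ship_id=605: ✓ → 835
ship_id=606: ✓ → 605
ship_id=607: ✓ → 92
ship_id=608: ✓ → 410
ship_id=609: ✓ → 859
ship_id=610: ✓ → 336
ship_id=611: ✓ → 846
ship_id=612: ✓ → 78
c_sum = 523 + 783 + 835 + 605 + 92 + 410 + 859 + 336 + 846 + 78 = 5367

5367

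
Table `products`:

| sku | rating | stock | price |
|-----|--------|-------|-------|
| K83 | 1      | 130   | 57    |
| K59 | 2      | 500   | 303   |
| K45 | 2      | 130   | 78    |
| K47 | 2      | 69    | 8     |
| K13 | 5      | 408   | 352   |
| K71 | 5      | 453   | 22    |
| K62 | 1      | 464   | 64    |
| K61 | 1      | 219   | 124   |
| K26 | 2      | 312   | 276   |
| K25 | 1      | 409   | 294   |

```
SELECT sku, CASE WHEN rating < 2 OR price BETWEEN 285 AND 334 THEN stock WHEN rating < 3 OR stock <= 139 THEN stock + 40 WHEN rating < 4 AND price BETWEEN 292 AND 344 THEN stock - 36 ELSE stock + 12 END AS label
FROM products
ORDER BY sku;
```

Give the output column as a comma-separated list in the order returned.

sku=K13: ELSE → 420
sku=K25: rating < 2 OR price BETWEEN 285 AND 334 → 409
sku=K26: rating < 3 OR stock <= 139 → 352
sku=K45: rating < 3 OR stock <= 139 → 170
sku=K47: rating < 3 OR stock <= 139 → 109
sku=K59: rating < 2 OR price BETWEEN 285 AND 334 → 500
sku=K61: rating < 2 OR price BETWEEN 285 AND 334 → 219
sku=K62: rating < 2 OR price BETWEEN 285 AND 334 → 464
sku=K71: ELSE → 465
sku=K83: rating < 2 OR price BETWEEN 285 AND 334 → 130

420, 409, 352, 170, 109, 500, 219, 464, 465, 130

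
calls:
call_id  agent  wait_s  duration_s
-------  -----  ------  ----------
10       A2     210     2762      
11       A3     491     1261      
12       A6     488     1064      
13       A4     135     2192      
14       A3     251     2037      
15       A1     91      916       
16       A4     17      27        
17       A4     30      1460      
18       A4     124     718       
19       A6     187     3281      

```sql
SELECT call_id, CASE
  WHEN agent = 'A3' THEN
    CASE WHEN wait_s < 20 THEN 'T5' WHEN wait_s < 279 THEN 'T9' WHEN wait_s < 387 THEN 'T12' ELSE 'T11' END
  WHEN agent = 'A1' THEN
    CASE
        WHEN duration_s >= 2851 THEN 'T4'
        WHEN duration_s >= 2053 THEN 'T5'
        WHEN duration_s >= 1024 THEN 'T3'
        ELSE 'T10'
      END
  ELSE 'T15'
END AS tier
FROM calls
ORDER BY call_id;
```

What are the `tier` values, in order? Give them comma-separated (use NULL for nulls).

call_id=10: agent='A2' → outer ELSE → T15
call_id=11: agent='A3' → inner[ELSE] → T11
call_id=12: agent='A6' → outer ELSE → T15
call_id=13: agent='A4' → outer ELSE → T15
call_id=14: agent='A3' → inner[wait_s < 279] → T9
call_id=15: agent='A1' → inner[ELSE] → T10
call_id=16: agent='A4' → outer ELSE → T15
call_id=17: agent='A4' → outer ELSE → T15
call_id=18: agent='A4' → outer ELSE → T15
call_id=19: agent='A6' → outer ELSE → T15

T15, T11, T15, T15, T9, T10, T15, T15, T15, T15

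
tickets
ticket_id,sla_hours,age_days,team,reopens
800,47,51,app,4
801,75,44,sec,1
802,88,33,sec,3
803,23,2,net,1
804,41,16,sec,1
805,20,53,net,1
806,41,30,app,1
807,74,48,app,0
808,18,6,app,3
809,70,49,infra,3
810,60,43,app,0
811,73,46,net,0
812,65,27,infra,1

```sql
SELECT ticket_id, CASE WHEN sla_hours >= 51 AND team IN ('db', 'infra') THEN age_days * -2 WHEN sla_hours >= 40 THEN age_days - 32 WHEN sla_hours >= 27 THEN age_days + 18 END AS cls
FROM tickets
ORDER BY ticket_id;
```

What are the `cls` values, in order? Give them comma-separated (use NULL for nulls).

19, 12, 1, NULL, -16, NULL, -2, 16, NULL, -98, 11, 14, -54

ticket_id=800: sla_hours >= 40 → 19
ticket_id=801: sla_hours >= 40 → 12
ticket_id=802: sla_hours >= 40 → 1
ticket_id=803: (no match → NULL) → NULL
ticket_id=804: sla_hours >= 40 → -16
ticket_id=805: (no match → NULL) → NULL
ticket_id=806: sla_hours >= 40 → -2
ticket_id=807: sla_hours >= 40 → 16
ticket_id=808: (no match → NULL) → NULL
ticket_id=809: sla_hours >= 51 AND team IN ('db', 'infra') → -98
ticket_id=810: sla_hours >= 40 → 11
ticket_id=811: sla_hours >= 40 → 14
ticket_id=812: sla_hours >= 51 AND team IN ('db', 'infra') → -54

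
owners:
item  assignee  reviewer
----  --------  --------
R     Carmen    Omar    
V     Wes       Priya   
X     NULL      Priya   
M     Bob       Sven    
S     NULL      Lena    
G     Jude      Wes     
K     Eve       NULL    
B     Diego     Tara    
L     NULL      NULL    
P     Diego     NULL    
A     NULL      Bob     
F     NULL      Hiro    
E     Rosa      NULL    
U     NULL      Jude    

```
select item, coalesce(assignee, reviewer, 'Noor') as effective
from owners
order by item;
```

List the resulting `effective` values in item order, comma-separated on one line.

item=A: assignee=NULL, reviewer=Bob → Bob
item=B: assignee=Diego → Diego
item=E: assignee=Rosa → Rosa
item=F: assignee=NULL, reviewer=Hiro → Hiro
item=G: assignee=Jude → Jude
item=K: assignee=Eve → Eve
item=L: assignee=NULL, reviewer=NULL, → literal Noor → Noor
item=M: assignee=Bob → Bob
item=P: assignee=Diego → Diego
item=R: assignee=Carmen → Carmen
item=S: assignee=NULL, reviewer=Lena → Lena
item=U: assignee=NULL, reviewer=Jude → Jude
item=V: assignee=Wes → Wes
item=X: assignee=NULL, reviewer=Priya → Priya

Bob, Diego, Rosa, Hiro, Jude, Eve, Noor, Bob, Diego, Carmen, Lena, Jude, Wes, Priya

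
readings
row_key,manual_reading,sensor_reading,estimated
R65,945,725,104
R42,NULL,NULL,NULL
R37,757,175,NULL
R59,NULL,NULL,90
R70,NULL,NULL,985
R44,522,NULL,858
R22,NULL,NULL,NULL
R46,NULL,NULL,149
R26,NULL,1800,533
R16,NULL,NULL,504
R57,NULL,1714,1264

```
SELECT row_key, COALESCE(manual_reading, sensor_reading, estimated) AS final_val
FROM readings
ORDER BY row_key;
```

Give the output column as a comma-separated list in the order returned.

504, NULL, 1800, 757, NULL, 522, 149, 1714, 90, 945, 985

row_key=R16: manual_reading=NULL, sensor_reading=NULL, estimated=504 → 504
row_key=R22: manual_reading=NULL, sensor_reading=NULL, estimated=NULL (all NULL) → NULL
row_key=R26: manual_reading=NULL, sensor_reading=1800 → 1800
row_key=R37: manual_reading=757 → 757
row_key=R42: manual_reading=NULL, sensor_reading=NULL, estimated=NULL (all NULL) → NULL
row_key=R44: manual_reading=522 → 522
row_key=R46: manual_reading=NULL, sensor_reading=NULL, estimated=149 → 149
row_key=R57: manual_reading=NULL, sensor_reading=1714 → 1714
row_key=R59: manual_reading=NULL, sensor_reading=NULL, estimated=90 → 90
row_key=R65: manual_reading=945 → 945
row_key=R70: manual_reading=NULL, sensor_reading=NULL, estimated=985 → 985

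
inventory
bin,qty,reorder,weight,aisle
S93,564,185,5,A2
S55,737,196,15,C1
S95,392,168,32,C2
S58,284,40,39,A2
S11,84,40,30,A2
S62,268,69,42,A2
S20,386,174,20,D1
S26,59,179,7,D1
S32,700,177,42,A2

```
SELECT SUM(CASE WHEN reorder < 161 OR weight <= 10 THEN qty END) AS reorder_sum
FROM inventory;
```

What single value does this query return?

bin=S93: ✓ → 564
bin=S55: ✗
bin=S95: ✗
bin=S58: ✓ → 284
bin=S11: ✓ → 84
bin=S62: ✓ → 268
bin=S20: ✗
bin=S26: ✓ → 59
bin=S32: ✗
reorder_sum = 564 + 284 + 84 + 268 + 59 = 1259

1259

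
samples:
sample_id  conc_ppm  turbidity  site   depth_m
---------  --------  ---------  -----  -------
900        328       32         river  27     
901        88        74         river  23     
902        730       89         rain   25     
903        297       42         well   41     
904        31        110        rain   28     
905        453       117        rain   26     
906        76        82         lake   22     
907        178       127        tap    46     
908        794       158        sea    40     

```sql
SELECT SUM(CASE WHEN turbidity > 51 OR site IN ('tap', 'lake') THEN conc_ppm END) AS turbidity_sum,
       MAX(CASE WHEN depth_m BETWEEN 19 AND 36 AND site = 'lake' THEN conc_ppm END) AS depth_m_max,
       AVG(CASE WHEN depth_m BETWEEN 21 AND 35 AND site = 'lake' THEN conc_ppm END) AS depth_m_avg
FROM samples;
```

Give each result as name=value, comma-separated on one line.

turbidity_sum=2350, depth_m_max=76, depth_m_avg=76

[turbidity_sum: turbidity > 51 OR site IN ('tap', 'lake')]
sample_id=900: ✗
sample_id=901: ✓ → 88
sample_id=902: ✓ → 730
sample_id=903: ✗
sample_id=904: ✓ → 31
sample_id=905: ✓ → 453
sample_id=906: ✓ → 76
sample_id=907: ✓ → 178
sample_id=908: ✓ → 794
turbidity_sum = 88 + 730 + 31 + 453 + 76 + 178 + 794 = 2350
—
[depth_m_max: depth_m BETWEEN 19 AND 36 AND site = 'lake']
sample_id=900: ✗
sample_id=901: ✗
sample_id=902: ✗
sample_id=903: ✗
sample_id=904: ✗
sample_id=905: ✗
sample_id=906: ✓ → 76
sample_id=907: ✗
sample_id=908: ✗
depth_m_max = MAX(76) = 76
—
[depth_m_avg: depth_m BETWEEN 21 AND 35 AND site = 'lake']
sample_id=900: ✗
sample_id=901: ✗
sample_id=902: ✗
sample_id=903: ✗
sample_id=904: ✗
sample_id=905: ✗
sample_id=906: ✓ → 76
sample_id=907: ✗
sample_id=908: ✗
depth_m_avg = 76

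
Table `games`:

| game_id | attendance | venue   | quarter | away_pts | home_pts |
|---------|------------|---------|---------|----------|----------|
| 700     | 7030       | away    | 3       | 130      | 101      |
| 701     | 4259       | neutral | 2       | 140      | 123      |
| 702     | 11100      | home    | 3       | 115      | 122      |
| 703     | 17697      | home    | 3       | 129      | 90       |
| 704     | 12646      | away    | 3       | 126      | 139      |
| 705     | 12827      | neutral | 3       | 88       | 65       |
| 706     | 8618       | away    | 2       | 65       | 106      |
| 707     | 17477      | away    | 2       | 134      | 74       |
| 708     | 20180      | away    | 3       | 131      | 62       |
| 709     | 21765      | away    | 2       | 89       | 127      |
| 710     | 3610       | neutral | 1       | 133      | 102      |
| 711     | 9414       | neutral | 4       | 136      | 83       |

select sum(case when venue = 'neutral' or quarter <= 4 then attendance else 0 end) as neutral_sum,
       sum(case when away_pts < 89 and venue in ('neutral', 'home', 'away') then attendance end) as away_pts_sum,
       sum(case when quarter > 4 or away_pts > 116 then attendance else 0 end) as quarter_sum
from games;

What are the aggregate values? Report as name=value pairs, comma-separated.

[neutral_sum: venue = 'neutral' or quarter <= 4]
game_id=700: ✓ → 7030
game_id=701: ✓ → 4259
game_id=702: ✓ → 11100
game_id=703: ✓ → 17697
game_id=704: ✓ → 12646
game_id=705: ✓ → 12827
game_id=706: ✓ → 8618
game_id=707: ✓ → 17477
game_id=708: ✓ → 20180
game_id=709: ✓ → 21765
game_id=710: ✓ → 3610
game_id=711: ✓ → 9414
neutral_sum = 7030 + 4259 + 11100 + 17697 + 12646 + 12827 + 8618 + 17477 + 20180 + 21765 + 3610 + 9414 = 146623
—
[away_pts_sum: away_pts < 89 and venue in ('neutral', 'home', 'away')]
game_id=700: ✗
game_id=701: ✗
game_id=702: ✗
game_id=703: ✗
game_id=704: ✗
game_id=705: ✓ → 12827
game_id=706: ✓ → 8618
game_id=707: ✗
game_id=708: ✗
game_id=709: ✗
game_id=710: ✗
game_id=711: ✗
away_pts_sum = 12827 + 8618 = 21445
—
[quarter_sum: quarter > 4 or away_pts > 116]
game_id=700: ✓ → 7030
game_id=701: ✓ → 4259
game_id=702: ✗
game_id=703: ✓ → 17697
game_id=704: ✓ → 12646
game_id=705: ✗
game_id=706: ✗
game_id=707: ✓ → 17477
game_id=708: ✓ → 20180
game_id=709: ✗
game_id=710: ✓ → 3610
game_id=711: ✓ → 9414
quarter_sum = 7030 + 4259 + 17697 + 12646 + 17477 + 20180 + 3610 + 9414 = 92313

neutral_sum=146623, away_pts_sum=21445, quarter_sum=92313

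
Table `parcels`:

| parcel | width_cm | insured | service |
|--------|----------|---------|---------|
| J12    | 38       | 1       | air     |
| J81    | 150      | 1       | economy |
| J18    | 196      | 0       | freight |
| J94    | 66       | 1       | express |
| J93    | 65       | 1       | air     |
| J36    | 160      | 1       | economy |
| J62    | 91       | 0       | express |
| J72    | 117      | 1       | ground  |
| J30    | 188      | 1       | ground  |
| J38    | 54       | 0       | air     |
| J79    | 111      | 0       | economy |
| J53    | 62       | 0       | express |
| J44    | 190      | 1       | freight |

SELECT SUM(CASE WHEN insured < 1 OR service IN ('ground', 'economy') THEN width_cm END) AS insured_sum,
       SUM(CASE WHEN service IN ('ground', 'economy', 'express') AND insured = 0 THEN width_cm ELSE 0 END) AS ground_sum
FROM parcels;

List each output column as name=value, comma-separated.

insured_sum=1129, ground_sum=264

[insured_sum: insured < 1 OR service IN ('ground', 'economy')]
parcel=J12: ✗
parcel=J81: ✓ → 150
parcel=J18: ✓ → 196
parcel=J94: ✗
parcel=J93: ✗
parcel=J36: ✓ → 160
parcel=J62: ✓ → 91
parcel=J72: ✓ → 117
parcel=J30: ✓ → 188
parcel=J38: ✓ → 54
parcel=J79: ✓ → 111
parcel=J53: ✓ → 62
parcel=J44: ✗
insured_sum = 150 + 196 + 160 + 91 + 117 + 188 + 54 + 111 + 62 = 1129
—
[ground_sum: service IN ('ground', 'economy', 'express') AND insured = 0]
parcel=J12: ✗
parcel=J81: ✗
parcel=J18: ✗
parcel=J94: ✗
parcel=J93: ✗
parcel=J36: ✗
parcel=J62: ✓ → 91
parcel=J72: ✗
parcel=J30: ✗
parcel=J38: ✗
parcel=J79: ✓ → 111
parcel=J53: ✓ → 62
parcel=J44: ✗
ground_sum = 91 + 111 + 62 = 264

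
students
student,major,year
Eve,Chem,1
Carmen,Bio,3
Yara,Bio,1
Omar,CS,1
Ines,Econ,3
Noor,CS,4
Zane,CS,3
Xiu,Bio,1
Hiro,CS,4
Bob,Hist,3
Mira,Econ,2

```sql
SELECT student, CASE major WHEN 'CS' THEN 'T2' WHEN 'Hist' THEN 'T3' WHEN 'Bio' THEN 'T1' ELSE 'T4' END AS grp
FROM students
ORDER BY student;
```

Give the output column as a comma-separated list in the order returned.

T3, T1, T4, T2, T4, T4, T2, T2, T1, T1, T2

student=Bob: major='Hist' → T3
student=Carmen: major='Bio' → T1
student=Eve: ELSE → T4
student=Hiro: major='CS' → T2
student=Ines: ELSE → T4
student=Mira: ELSE → T4
student=Noor: major='CS' → T2
student=Omar: major='CS' → T2
student=Xiu: major='Bio' → T1
student=Yara: major='Bio' → T1
student=Zane: major='CS' → T2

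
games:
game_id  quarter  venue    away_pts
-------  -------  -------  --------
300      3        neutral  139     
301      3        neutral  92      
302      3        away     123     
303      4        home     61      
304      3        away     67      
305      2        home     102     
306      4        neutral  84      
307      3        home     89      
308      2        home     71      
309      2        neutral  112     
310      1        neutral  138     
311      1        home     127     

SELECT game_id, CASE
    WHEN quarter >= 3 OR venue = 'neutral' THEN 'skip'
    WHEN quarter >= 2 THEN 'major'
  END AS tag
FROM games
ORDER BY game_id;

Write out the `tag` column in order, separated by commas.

skip, skip, skip, skip, skip, major, skip, skip, major, skip, skip, NULL

game_id=300: quarter >= 3 OR venue = 'neutral' → skip
game_id=301: quarter >= 3 OR venue = 'neutral' → skip
game_id=302: quarter >= 3 OR venue = 'neutral' → skip
game_id=303: quarter >= 3 OR venue = 'neutral' → skip
game_id=304: quarter >= 3 OR venue = 'neutral' → skip
game_id=305: quarter >= 2 → major
game_id=306: quarter >= 3 OR venue = 'neutral' → skip
game_id=307: quarter >= 3 OR venue = 'neutral' → skip
game_id=308: quarter >= 2 → major
game_id=309: quarter >= 3 OR venue = 'neutral' → skip
game_id=310: quarter >= 3 OR venue = 'neutral' → skip
game_id=311: (no match → NULL) → NULL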